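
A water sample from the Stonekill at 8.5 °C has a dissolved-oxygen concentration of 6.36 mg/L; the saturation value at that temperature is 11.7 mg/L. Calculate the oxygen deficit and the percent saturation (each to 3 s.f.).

D ≈ 5.34 mg/L; 54.4 % saturation

D = C_s − C = 11.7 − 6.36 = 5.34 mg/L.
% saturation = 6.36/11.7 × 100 = 54.4 %.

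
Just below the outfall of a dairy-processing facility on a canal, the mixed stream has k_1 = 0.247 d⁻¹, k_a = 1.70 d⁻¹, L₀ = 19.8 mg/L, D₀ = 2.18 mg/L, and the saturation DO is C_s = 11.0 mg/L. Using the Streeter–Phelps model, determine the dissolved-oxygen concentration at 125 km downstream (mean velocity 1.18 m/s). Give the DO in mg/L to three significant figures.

DO ≈ 8.66 mg/L

Travel time t = x/v = 125 km / (1.18 m/s) = 125000 m / 1.18 m/s = 105900 s = 1.226 d.
k_1 L₀/(k_a−k_1) = 0.247×19.8/(1.70−0.247) = 4.891/1.453 = 3.366 mg/L.
e^(−k_1 t) = e^(−0.247×1.226) = 0.7387; e^(−k_a t) = e^(−1.70×1.226) = 0.1244.
D = 3.366 × (0.7387 − 0.1244) + 2.18 × 0.1244 = 2.068 + 0.2712 = 2.339 mg/L.
DO = C_s − D = 11.0 − 2.339 = 8.661 mg/L.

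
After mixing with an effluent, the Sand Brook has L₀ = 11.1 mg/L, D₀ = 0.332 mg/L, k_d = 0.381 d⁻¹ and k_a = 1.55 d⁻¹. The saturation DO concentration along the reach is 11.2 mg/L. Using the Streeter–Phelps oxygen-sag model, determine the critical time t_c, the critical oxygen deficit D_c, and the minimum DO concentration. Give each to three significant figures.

t_c ≈ 1.12 d; D_c ≈ 1.78 mg/L; min DO ≈ 9.42 mg/L

With k_a/k_d = 4.068 and 1 − D₀(k_a−k_d)/(k_d L₀) = 0.9082,
t_c = ln(4.068 × 0.9082) / (1.55 − 0.381) = ln(3.695) / 1.169 = 1.307/1.169 = 1.118 d.
L(t_c) = L₀ e^(−k_d t_c) = 11.1 × 0.6531 = 7.250 mg/L, and at the critical point k_a D_c = k_d L, so D_c = (0.381/1.55) × 7.250 = 1.782 mg/L.
Minimum DO = C_s − D_c = 11.2 − 1.782 = 9.418 mg/L.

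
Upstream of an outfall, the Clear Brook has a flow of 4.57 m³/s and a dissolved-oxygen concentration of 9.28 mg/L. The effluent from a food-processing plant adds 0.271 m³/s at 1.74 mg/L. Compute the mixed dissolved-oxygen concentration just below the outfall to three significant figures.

8.86 mg/L

Flow-weighted mixing: C = (Q_r C_r + Q_w C_w)/(Q_r + Q_w)
= (4.57×9.28 + 0.271×1.74)/(4.57 + 0.271) = 42.88/4.841 = 8.858 mg/L.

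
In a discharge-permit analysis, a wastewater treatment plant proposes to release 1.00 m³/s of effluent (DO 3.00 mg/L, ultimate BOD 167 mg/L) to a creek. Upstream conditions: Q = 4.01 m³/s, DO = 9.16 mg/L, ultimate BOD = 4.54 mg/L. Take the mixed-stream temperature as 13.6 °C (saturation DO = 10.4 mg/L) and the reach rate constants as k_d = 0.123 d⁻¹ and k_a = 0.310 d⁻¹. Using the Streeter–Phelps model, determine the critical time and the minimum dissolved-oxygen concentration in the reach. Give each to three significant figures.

Mixed DO = (4.01×9.16 + 1.00×3.00)/(4.01+1.00) = 39.73/5.010 = 7.930 mg/L.
Mixed L₀ = (4.01×4.54 + 1.00×167)/(5.010) = 185.2/5.010 = 36.97 mg/L.
Initial deficit D₀ = C_s − DO₀ = 10.4 − 7.930 = 2.470 mg/L.
t_c = (1/0.1870) ln[(0.310/0.123)(1 − 2.470×0.1870/(0.123×36.97))] = 5.348 × ln(2.264) = 4.371 d.
D_c = (0.123/0.310) × 36.97 × e^(−0.123×4.371) = 0.3968 × 36.97 × 0.5842 = 8.568 mg/L.
Minimum DO = 10.4 − 8.568 = 1.832 mg/L.

t_c ≈ 4.37 d; minimum DO ≈ 1.83 mg/L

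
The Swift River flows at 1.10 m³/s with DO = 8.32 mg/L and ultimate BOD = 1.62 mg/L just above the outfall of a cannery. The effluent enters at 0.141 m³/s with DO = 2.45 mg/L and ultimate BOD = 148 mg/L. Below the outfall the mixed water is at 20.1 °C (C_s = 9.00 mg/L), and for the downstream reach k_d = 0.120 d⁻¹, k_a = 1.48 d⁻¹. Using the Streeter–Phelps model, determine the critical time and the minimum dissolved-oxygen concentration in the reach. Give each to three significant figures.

t_c ≈ 0.516 d; minimum DO ≈ 7.61 mg/L

Mixed DO = (1.10×8.32 + 0.141×2.45)/(1.10+0.141) = 9.497/1.241 = 7.653 mg/L.
Mixed L₀ = (1.10×1.62 + 0.141×148)/(1.241) = 22.65/1.241 = 18.25 mg/L.
Initial deficit D₀ = C_s − DO₀ = 9.00 − 7.653 = 1.347 mg/L.
t_c = (1/1.360) ln[(1.48/0.120)(1 − 1.347×1.360/(0.120×18.25))] = 0.7353 × ln(2.018) = 0.5162 d.
D_c = (0.120/1.48) × 18.25 × e^(−0.120×0.5162) = 0.08108 × 18.25 × 0.9399 = 1.391 mg/L.
Minimum DO = 9.00 − 1.391 = 7.609 mg/L.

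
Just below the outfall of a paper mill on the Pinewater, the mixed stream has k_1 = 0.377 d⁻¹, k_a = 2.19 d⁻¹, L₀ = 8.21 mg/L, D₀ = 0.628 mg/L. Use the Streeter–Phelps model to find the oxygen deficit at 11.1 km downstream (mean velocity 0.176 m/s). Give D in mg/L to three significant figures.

D ≈ 1.08 mg/L

Travel time t = x/v = 11.1 km / (0.176 m/s) = 11100 m / 0.176 m/s = 63070 s = 0.7300 d.
k_1 L₀/(k_a−k_1) = 0.377×8.21/(2.19−0.377) = 3.095/1.813 = 1.707 mg/L.
e^(−k_1 t) = e^(−0.377×0.7300) = 0.7594; e^(−k_a t) = e^(−2.19×0.7300) = 0.2022.
D = 1.707 × (0.7594 − 0.2022) + 0.628 × 0.2022 = 0.9513 + 0.1270 = 1.078 mg/L.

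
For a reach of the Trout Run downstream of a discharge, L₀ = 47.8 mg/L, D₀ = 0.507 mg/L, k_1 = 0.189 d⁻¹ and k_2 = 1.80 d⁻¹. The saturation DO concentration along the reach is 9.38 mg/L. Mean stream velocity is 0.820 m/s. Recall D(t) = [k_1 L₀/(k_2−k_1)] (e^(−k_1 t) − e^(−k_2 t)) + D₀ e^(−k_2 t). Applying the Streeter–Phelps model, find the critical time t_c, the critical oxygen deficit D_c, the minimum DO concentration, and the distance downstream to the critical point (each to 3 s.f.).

At the critical point dD/dt = 0, so k_1 L₀ e^(−k_1 t) = k_2 D. Substituting D(t) from the Streeter–Phelps equation and solving for t gives
t_c = ln[(k_2/k_1)(1 − D₀(k_2−k_1)/(k_1 L₀))] / (k_2−k_1).
Here k_2−k_1 = 1.611 d⁻¹ and 1 − D₀(k_2−k_1)/(k_1 L₀) = 1 − 0.507×1.611/(0.189×47.8) = 0.9096, so
t_c = ln(9.524 × 0.9096) / 1.611 = 2.159 / 1.611 = 1.340 d.
L(t_c) = L₀ e^(−k_1 t_c) = 47.8 × 0.7762 = 37.10 mg/L, and at the critical point k_2 D_c = k_1 L, so D_c = (0.189/1.80) × 37.10 = 3.896 mg/L.
Minimum DO = C_s − D_c = 9.38 − 3.896 = 5.484 mg/L.
x_c = v t_c = 0.820 m/s × 1.340 d × 86400 s/d = 94950 m ≈ 94.9 km.

t_c ≈ 1.34 d; D_c ≈ 3.90 mg/L; min DO ≈ 5.48 mg/L; x_c ≈ 94.9 km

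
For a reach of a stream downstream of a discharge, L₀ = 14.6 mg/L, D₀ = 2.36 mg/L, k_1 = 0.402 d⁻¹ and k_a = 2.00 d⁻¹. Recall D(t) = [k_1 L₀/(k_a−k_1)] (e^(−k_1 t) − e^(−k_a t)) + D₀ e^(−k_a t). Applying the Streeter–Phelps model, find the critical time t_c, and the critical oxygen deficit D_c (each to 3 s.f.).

With k_a/k_1 = 4.975 and 1 − D₀(k_a−k_1)/(k_1 L₀) = 0.3574,
t_c = ln(4.975 × 0.3574) / (2.00 − 0.402) = ln(1.778) / 1.598 = 0.5757/1.598 = 0.3602 d.
D_c = (k_1/k_a) L₀ e^(−k_1 t_c) = (0.402/2.00) × 14.6 × e^(−0.402×0.3602) = 0.2010 × 14.6 × 0.8652 = 2.539 mg/L.

t_c ≈ 0.360 d; D_c ≈ 2.54 mg/L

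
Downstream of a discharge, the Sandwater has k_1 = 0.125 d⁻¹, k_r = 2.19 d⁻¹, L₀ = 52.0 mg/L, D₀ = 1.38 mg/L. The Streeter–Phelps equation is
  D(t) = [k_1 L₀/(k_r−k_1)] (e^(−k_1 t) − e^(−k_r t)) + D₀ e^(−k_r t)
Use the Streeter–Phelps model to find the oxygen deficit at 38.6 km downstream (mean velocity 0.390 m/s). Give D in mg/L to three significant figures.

D ≈ 2.58 mg/L

Travel time t = x/v = 38.6 km / (0.390 m/s) = 38600 m / 0.390 m/s = 98970 s = 1.146 d.
k_1 L₀/(k_r−k_1) = 0.125×52.0/(2.19−0.125) = 6.500/2.065 = 3.148 mg/L.
e^(−k_1 t) = e^(−0.125×1.146) = 0.8666; e^(−k_r t) = e^(−2.19×1.146) = 0.08137.
D = 3.148 × (0.8666 − 0.08137) + 1.38 × 0.08137 = 2.472 + 0.1123 = 2.584 mg/L.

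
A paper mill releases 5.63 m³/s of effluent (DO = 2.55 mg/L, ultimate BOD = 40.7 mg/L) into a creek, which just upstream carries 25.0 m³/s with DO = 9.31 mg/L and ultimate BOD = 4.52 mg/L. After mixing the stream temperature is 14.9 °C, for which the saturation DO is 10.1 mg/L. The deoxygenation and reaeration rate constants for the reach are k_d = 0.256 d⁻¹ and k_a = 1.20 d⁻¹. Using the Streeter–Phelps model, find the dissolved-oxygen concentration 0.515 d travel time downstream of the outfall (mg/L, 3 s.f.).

DO ≈ 7.98 mg/L

Mixed DO = (25.0×9.31 + 5.63×2.55)/(25.0+5.63) = 247.1/30.63 = 8.067 mg/L.
Mixed L₀ = (25.0×4.52 + 5.63×40.7)/(30.63) = 342.1/30.63 = 11.17 mg/L.
Initial deficit D₀ = C_s − DO₀ = 10.1 − 8.067 = 2.033 mg/L.
D(0.515) = [0.256×11.17/(1.20−0.256)](e^(−0.256×0.515) − e^(−1.20×0.515)) + 2.033 e^(−1.20×0.515)
= 3.029 × (0.8765 − 0.5390) + 2.033 × 0.5390 = 2.118 mg/L.
DO = 10.1 − 2.118 = 7.982 mg/L.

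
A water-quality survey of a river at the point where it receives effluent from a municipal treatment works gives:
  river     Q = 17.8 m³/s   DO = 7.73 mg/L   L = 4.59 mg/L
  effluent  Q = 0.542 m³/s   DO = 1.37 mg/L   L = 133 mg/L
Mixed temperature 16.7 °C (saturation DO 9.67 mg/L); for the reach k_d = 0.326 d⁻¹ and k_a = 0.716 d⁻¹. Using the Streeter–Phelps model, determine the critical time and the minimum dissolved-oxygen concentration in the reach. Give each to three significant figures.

Mixed DO = (17.8×7.73 + 0.542×1.37)/(17.8+0.542) = 138.3/18.34 = 7.542 mg/L.
Mixed L₀ = (17.8×4.59 + 0.542×133)/(18.34) = 153.8/18.34 = 8.384 mg/L.
Initial deficit D₀ = C_s − DO₀ = 9.67 − 7.542 = 2.128 mg/L.
t_c = (1/0.3900) ln[(0.716/0.326)(1 − 2.128×0.3900/(0.326×8.384))] = 2.564 × ln(1.529) = 1.090 d.
D_c = (0.326/0.716) × 8.384 × e^(−0.326×1.090) = 0.4553 × 8.384 × 0.7010 = 2.676 mg/L.
Minimum DO = 9.67 − 2.676 = 6.994 mg/L.

t_c ≈ 1.09 d; minimum DO ≈ 6.99 mg/L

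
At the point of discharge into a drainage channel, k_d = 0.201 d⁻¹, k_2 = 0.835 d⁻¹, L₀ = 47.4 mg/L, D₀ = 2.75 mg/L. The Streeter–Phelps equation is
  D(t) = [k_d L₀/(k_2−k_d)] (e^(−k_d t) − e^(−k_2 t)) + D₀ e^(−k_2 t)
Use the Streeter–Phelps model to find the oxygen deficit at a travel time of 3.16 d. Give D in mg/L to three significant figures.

k_d L₀/(k_2−k_d) = 0.201×47.4/(0.835−0.201) = 9.527/0.6340 = 15.03 mg/L.
e^(−k_d t) = e^(−0.201×3.160) = 0.5299; e^(−k_2 t) = e^(−0.835×3.160) = 0.07146.
D = 15.03 × (0.5299 − 0.07146) + 2.75 × 0.07146 = 6.888 + 0.1965 = 7.085 mg/L.

D ≈ 7.08 mg/L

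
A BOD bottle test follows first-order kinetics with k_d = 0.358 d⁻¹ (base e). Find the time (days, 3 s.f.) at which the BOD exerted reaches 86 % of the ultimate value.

t ≈ 5.49 d

y/L₀ = 1 − e^(−k_d t) = 0.86 ⇒ e^(−k_d t) = 0.140
t = −ln(0.140) / 0.358 = 1.966 / 0.358 = 5.492 d.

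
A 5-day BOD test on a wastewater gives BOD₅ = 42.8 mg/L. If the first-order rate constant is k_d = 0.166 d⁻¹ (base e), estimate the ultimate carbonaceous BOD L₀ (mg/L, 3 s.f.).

L₀ ≈ 75.9 mg/L

BOD₅ = L₀(1 − e^(−5k_d)) ⇒ L₀ = BOD₅ / (1 − e^(−5×0.166))
= 42.8 / (1 − 0.4360) = 42.8 / 0.5640 = 75.89 mg/L.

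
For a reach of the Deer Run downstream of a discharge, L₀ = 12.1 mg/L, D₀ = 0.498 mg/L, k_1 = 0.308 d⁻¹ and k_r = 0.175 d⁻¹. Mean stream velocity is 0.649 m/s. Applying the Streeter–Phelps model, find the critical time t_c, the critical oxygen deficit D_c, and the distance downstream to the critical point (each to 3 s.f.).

t_c = [1/(k_r−k_1)] ln[(k_r/k_1)(1 − D₀(k_r−k_1)/(k_1 L₀))]
= [1/(0.175−0.308)] ln[(0.175/0.308)(1 − 0.498×-0.1330/(0.308×12.1))]
= (1/-0.1330) ln[0.5682 × 1.018] = -7.519 × ln(0.5783) = -7.519 × -0.5477 = 4.118 d.
D_c = (k_1/k_r) L₀ e^(−k_1 t_c) = (0.308/0.175) × 12.1 × e^(−0.308×4.118) = 1.760 × 12.1 × 0.2813 = 5.990 mg/L.
x_c = v t_c = 0.649 m/s × 4.118 d × 86400 s/d = 230900 m ≈ 231 km.

t_c ≈ 4.12 d; D_c ≈ 5.99 mg/L; x_c ≈ 231 km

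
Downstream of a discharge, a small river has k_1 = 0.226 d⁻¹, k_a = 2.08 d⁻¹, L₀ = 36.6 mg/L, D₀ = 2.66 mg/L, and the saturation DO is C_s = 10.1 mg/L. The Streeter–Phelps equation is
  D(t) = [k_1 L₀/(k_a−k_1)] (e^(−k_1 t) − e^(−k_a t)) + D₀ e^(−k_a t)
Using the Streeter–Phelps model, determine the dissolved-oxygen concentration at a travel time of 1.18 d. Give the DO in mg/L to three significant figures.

k_1 L₀/(k_a−k_1) = 0.226×36.6/(2.08−0.226) = 8.272/1.854 = 4.461 mg/L.
e^(−k_1 t) = e^(−0.226×1.180) = 0.7659; e^(−k_a t) = e^(−2.08×1.180) = 0.08591.
D = 4.461 × (0.7659 − 0.08591) + 2.66 × 0.08591 = 3.034 + 0.2285 = 3.262 mg/L.
DO = C_s − D = 10.1 − 3.262 = 6.838 mg/L.

DO ≈ 6.84 mg/L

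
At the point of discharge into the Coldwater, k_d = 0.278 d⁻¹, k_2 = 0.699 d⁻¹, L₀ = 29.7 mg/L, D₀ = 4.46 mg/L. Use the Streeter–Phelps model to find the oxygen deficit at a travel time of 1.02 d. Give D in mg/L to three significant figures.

k_d L₀/(k_2−k_d) = 0.278×29.7/(0.699−0.278) = 8.257/0.4210 = 19.61 mg/L.
e^(−k_d t) = e^(−0.278×1.020) = 0.7531; e^(−k_2 t) = e^(−0.699×1.020) = 0.4902.
D = 19.61 × (0.7531 − 0.4902) + 4.46 × 0.4902 = 5.156 + 2.186 = 7.342 mg/L.

D ≈ 7.34 mg/L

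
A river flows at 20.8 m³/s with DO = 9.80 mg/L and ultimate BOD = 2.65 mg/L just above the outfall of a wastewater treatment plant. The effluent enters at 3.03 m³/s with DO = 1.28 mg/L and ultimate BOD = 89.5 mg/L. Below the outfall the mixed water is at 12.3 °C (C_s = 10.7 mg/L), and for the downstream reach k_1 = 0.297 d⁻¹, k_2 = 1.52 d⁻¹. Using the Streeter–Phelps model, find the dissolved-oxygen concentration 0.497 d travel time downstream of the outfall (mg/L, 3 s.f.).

Mixed DO = (20.8×9.80 + 3.03×1.28)/(20.8+3.03) = 207.7/23.83 = 8.717 mg/L.
Mixed L₀ = (20.8×2.65 + 3.03×89.5)/(23.83) = 326.3/23.83 = 13.69 mg/L.
Initial deficit D₀ = C_s − DO₀ = 10.7 − 8.717 = 1.983 mg/L.
D(0.497) = [0.297×13.69/(1.52−0.297)](e^(−0.297×0.497) − e^(−1.52×0.497)) + 1.983 e^(−1.52×0.497)
= 3.325 × (0.8628 − 0.4698) + 1.983 × 0.4698 = 2.238 mg/L.
DO = 10.7 − 2.238 = 8.462 mg/L.

DO ≈ 8.46 mg/L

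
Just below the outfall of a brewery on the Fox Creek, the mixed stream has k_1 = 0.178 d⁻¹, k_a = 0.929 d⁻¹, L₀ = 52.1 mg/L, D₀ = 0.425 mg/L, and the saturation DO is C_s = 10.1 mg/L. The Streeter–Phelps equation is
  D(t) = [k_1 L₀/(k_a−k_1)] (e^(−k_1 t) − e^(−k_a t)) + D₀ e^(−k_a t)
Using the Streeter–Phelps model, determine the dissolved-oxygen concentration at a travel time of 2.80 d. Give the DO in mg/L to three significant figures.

k_1 L₀/(k_a−k_1) = 0.178×52.1/(0.929−0.178) = 9.274/0.7510 = 12.35 mg/L.
e^(−k_1 t) = e^(−0.178×2.800) = 0.6075; e^(−k_a t) = e^(−0.929×2.800) = 0.07418.
D = 12.35 × (0.6075 − 0.07418) + 0.425 × 0.07418 = 6.586 + 0.03153 = 6.617 mg/L.
DO = C_s − D = 10.1 − 6.617 = 3.483 mg/L.

DO ≈ 3.48 mg/L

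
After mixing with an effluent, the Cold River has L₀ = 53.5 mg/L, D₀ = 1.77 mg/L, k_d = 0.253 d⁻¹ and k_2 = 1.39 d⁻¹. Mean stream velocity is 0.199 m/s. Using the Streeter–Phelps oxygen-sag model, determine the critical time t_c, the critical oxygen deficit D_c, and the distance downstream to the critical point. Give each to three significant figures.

t_c ≈ 1.36 d; D_c ≈ 6.91 mg/L; x_c ≈ 23.3 km

t_c = [1/(k_2−k_d)] ln[(k_2/k_d)(1 − D₀(k_2−k_d)/(k_d L₀))]
= [1/(1.39−0.253)] ln[(1.39/0.253)(1 − 1.77×1.137/(0.253×53.5))]
= (1/1.137) ln[5.494 × 0.8513] = 0.8795 × ln(4.677) = 0.8795 × 1.543 = 1.357 d.
D_c = (k_d/k_2) L₀ e^(−k_d t_c) = (0.253/1.39) × 53.5 × e^(−0.253×1.357) = 0.1820 × 53.5 × 0.7094 = 6.908 mg/L.
x_c = v t_c = 0.199 m/s × 1.357 d × 86400 s/d = 23330 m ≈ 23.3 km.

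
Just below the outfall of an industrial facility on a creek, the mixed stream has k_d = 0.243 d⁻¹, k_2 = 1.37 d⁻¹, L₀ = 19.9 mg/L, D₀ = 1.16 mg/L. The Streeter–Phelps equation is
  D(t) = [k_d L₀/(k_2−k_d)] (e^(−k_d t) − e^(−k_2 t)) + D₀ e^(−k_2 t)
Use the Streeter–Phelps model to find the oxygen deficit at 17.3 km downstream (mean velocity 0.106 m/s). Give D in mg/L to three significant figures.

D ≈ 2.48 mg/L

Travel time t = x/v = 17.3 km / (0.106 m/s) = 17300 m / 0.106 m/s = 163200 s = 1.889 d.
k_d L₀/(k_2−k_d) = 0.243×19.9/(1.37−0.243) = 4.836/1.127 = 4.291 mg/L.
e^(−k_d t) = e^(−0.243×1.889) = 0.6319; e^(−k_2 t) = e^(−1.37×1.889) = 0.07518.
D = 4.291 × (0.6319 − 0.07518) + 1.16 × 0.07518 = 2.389 + 0.08721 = 2.476 mg/L.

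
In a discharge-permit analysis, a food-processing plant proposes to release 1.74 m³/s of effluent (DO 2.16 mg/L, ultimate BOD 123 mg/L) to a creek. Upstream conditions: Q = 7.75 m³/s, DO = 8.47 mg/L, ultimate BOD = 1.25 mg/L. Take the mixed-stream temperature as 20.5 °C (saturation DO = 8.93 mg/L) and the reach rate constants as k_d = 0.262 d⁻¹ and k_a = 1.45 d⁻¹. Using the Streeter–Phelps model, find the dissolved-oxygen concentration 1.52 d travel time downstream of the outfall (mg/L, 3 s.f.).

Mixed DO = (7.75×8.47 + 1.74×2.16)/(7.75+1.74) = 69.40/9.490 = 7.313 mg/L.
Mixed L₀ = (7.75×1.25 + 1.74×123)/(9.490) = 223.7/9.490 = 23.57 mg/L.
Initial deficit D₀ = C_s − DO₀ = 8.93 − 7.313 = 1.617 mg/L.
D(1.52) = [0.262×23.57/(1.45−0.262)](e^(−0.262×1.52) − e^(−1.45×1.52)) + 1.617 e^(−1.45×1.52)
= 5.199 × (0.6715 − 0.1104) + 1.617 × 0.1104 = 3.096 mg/L.
DO = 8.93 − 3.096 = 5.834 mg/L.

DO ≈ 5.83 mg/L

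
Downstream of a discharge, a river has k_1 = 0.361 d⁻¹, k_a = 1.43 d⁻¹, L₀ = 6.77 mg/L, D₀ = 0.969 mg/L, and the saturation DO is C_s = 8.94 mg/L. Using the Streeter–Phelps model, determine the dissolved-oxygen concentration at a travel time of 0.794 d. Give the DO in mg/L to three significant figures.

DO ≈ 7.65 mg/L

k_1 L₀/(k_a−k_1) = 0.361×6.77/(1.43−0.361) = 2.444/1.069 = 2.286 mg/L.
e^(−k_1 t) = e^(−0.361×0.7940) = 0.7508; e^(−k_a t) = e^(−1.43×0.7940) = 0.3213.
D = 2.286 × (0.7508 − 0.3213) + 0.969 × 0.3213 = 0.9819 + 0.3113 = 1.293 mg/L.
DO = C_s − D = 8.94 − 1.293 = 7.647 mg/L.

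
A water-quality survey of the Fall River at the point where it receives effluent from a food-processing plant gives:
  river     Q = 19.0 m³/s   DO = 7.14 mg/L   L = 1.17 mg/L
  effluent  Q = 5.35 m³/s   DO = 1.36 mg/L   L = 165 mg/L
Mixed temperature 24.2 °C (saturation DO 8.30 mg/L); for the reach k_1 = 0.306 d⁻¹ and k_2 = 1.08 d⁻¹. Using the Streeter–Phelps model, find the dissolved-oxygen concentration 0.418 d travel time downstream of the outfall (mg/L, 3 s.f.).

Mixed DO = (19.0×7.14 + 5.35×1.36)/(19.0+5.35) = 142.9/24.35 = 5.870 mg/L.
Mixed L₀ = (19.0×1.17 + 5.35×165)/(24.35) = 905.0/24.35 = 37.17 mg/L.
Initial deficit D₀ = C_s − DO₀ = 8.30 − 5.870 = 2.430 mg/L.
D(0.418) = [0.306×37.17/(1.08−0.306)](e^(−0.306×0.418) − e^(−1.08×0.418)) + 2.430 e^(−1.08×0.418)
= 14.69 × (0.8799 − 0.6367) + 2.430 × 0.6367 = 5.121 mg/L.
DO = 8.30 − 5.121 = 3.179 mg/L.

DO ≈ 3.18 mg/L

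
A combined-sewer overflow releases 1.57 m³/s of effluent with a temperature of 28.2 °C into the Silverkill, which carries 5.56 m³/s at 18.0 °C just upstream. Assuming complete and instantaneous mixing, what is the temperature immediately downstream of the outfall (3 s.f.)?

Flow-weighted mixing: C = (Q_r C_r + Q_w C_w)/(Q_r + Q_w)
= (5.56×18.0 + 1.57×28.2)/(5.56 + 1.57) = 144.4/7.130 = 20.25 °C.

20.2 °C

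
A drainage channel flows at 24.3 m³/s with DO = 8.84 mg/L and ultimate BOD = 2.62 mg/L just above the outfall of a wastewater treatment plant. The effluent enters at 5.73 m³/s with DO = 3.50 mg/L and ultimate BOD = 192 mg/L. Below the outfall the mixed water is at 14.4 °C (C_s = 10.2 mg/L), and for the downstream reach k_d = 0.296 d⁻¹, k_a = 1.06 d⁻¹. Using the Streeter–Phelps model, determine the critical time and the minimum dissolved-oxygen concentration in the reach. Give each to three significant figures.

t_c ≈ 1.44 d; minimum DO ≈ 3.14 mg/L

Mixed DO = (24.3×8.84 + 5.73×3.50)/(24.3+5.73) = 234.9/30.03 = 7.821 mg/L.
Mixed L₀ = (24.3×2.62 + 5.73×192)/(30.03) = 1164/30.03 = 38.76 mg/L.
Initial deficit D₀ = C_s − DO₀ = 10.2 − 7.821 = 2.379 mg/L.
t_c = (1/0.7640) ln[(1.06/0.296)(1 − 2.379×0.7640/(0.296×38.76))] = 1.309 × ln(3.014) = 1.444 d.
D_c = (0.296/1.06) × 38.76 × e^(−0.296×1.444) = 0.2792 × 38.76 × 0.6522 = 7.058 mg/L.
Minimum DO = 10.2 − 7.058 = 3.142 mg/L.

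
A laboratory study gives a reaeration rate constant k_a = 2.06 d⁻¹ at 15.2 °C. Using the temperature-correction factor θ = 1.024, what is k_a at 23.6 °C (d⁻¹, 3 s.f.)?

k_a ≈ 2.51 d⁻¹

k_a(T₂) = k_a(T₁) · θ^(T₂−T₁) = 2.06 × 1.024^(23.6−15.2)
= 2.06 × 1.024^8.40 = 2.06 × 1.220 = 2.514 d⁻¹.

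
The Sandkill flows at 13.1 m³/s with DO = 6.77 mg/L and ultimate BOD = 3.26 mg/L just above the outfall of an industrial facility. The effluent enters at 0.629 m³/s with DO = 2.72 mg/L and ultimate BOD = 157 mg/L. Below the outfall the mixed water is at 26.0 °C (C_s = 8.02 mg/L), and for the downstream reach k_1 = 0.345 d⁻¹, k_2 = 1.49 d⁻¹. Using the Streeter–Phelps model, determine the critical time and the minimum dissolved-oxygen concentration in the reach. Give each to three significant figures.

Mixed DO = (13.1×6.77 + 0.629×2.72)/(13.1+0.629) = 90.40/13.73 = 6.584 mg/L.
Mixed L₀ = (13.1×3.26 + 0.629×157)/(13.73) = 141.5/13.73 = 10.30 mg/L.
Initial deficit D₀ = C_s − DO₀ = 8.02 − 6.584 = 1.436 mg/L.
t_c = (1/1.145) ln[(1.49/0.345)(1 − 1.436×1.145/(0.345×10.30))] = 0.8734 × ln(2.322) = 0.7357 d.
D_c = (0.345/1.49) × 10.30 × e^(−0.345×0.7357) = 0.2315 × 10.30 × 0.7758 = 1.851 mg/L.
Minimum DO = 8.02 − 1.851 = 6.169 mg/L.

t_c ≈ 0.736 d; minimum DO ≈ 6.17 mg/L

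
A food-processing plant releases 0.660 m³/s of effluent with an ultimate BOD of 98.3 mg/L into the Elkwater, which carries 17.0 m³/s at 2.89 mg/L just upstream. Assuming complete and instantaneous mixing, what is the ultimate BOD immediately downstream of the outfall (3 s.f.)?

6.46 mg/L

Flow-weighted mixing: C = (Q_r C_r + Q_w C_w)/(Q_r + Q_w)
= (17.0×2.89 + 0.660×98.3)/(17.0 + 0.660) = 114.0/17.66 = 6.456 mg/L.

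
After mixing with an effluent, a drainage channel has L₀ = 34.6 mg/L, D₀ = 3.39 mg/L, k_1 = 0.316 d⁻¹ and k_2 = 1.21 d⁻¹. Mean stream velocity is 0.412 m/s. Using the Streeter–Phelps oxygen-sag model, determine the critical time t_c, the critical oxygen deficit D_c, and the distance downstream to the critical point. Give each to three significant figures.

t_c = [1/(k_2−k_1)] ln[(k_2/k_1)(1 − D₀(k_2−k_1)/(k_1 L₀))]
= [1/(1.21−0.316)] ln[(1.21/0.316)(1 − 3.39×0.8940/(0.316×34.6))]
= (1/0.8940) ln[3.829 × 0.7228] = 1.119 × ln(2.768) = 1.119 × 1.018 = 1.139 d.
D_c = (k_1/k_2) L₀ e^(−k_1 t_c) = (0.316/1.21) × 34.6 × e^(−0.316×1.139) = 0.2612 × 34.6 × 0.6978 = 6.305 mg/L.
x_c = v t_c = 0.412 m/s × 1.139 d × 86400 s/d = 40540 m ≈ 40.5 km.

t_c ≈ 1.14 d; D_c ≈ 6.31 mg/L; x_c ≈ 40.5 km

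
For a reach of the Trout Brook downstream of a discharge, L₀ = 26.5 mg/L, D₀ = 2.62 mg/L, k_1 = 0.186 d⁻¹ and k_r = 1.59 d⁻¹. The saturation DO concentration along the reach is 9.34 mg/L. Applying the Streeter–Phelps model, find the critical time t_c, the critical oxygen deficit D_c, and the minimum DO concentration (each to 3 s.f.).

t_c ≈ 0.551 d; D_c ≈ 2.80 mg/L; min DO ≈ 6.54 mg/L

t_c = [1/(k_r−k_1)] ln[(k_r/k_1)(1 − D₀(k_r−k_1)/(k_1 L₀))]
= [1/(1.59−0.186)] ln[(1.59/0.186)(1 − 2.62×1.404/(0.186×26.5))]
= (1/1.404) ln[8.548 × 0.2537] = 0.7123 × ln(2.169) = 0.7123 × 0.7742 = 0.5514 d.
D_c = (k_1/k_r) L₀ e^(−k_1 t_c) = (0.186/1.59) × 26.5 × e^(−0.186×0.5514) = 0.1170 × 26.5 × 0.9025 = 2.798 mg/L.
Minimum DO = C_s − D_c = 9.34 − 2.798 = 6.542 mg/L.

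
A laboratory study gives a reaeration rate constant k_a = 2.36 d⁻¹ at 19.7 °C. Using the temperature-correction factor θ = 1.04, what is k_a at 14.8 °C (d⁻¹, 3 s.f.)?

k_a ≈ 1.95 d⁻¹

k_a(T₂) = k_a(T₁) · θ^(T₂−T₁) = 2.36 × 1.04^(14.8−19.7)
= 2.36 × 1.04^-4.90 = 2.36 × 0.8252 = 1.947 d⁻¹.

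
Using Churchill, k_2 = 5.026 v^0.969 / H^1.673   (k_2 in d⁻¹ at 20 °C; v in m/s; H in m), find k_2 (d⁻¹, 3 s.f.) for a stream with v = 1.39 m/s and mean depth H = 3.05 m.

k_2 = 5.026 × 1.39^0.969 / 3.05^1.673 = 5.026 × 1.376 / 6.460 = 1.070 d⁻¹.

k_2 ≈ 1.07 d⁻¹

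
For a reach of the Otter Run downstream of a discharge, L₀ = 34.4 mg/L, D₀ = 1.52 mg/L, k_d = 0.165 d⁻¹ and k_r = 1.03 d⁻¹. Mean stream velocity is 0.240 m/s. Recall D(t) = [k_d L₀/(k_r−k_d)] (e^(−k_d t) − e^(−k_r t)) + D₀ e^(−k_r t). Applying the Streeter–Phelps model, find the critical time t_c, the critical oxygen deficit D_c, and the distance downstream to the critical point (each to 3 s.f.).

t_c = [1/(k_r−k_d)] ln[(k_r/k_d)(1 − D₀(k_r−k_d)/(k_d L₀))]
= [1/(1.03−0.165)] ln[(1.03/0.165)(1 − 1.52×0.8650/(0.165×34.4))]
= (1/0.8650) ln[6.242 × 0.7684] = 1.156 × ln(4.796) = 1.156 × 1.568 = 1.813 d.
L(t_c) = L₀ e^(−k_d t_c) = 34.4 × 0.7415 = 25.51 mg/L, and at the critical point k_r D_c = k_d L, so D_c = (0.165/1.03) × 25.51 = 4.086 mg/L.
x_c = v t_c = 0.240 m/s × 1.813 d × 86400 s/d = 37590 m ≈ 37.6 km.

t_c ≈ 1.81 d; D_c ≈ 4.09 mg/L; x_c ≈ 37.6 km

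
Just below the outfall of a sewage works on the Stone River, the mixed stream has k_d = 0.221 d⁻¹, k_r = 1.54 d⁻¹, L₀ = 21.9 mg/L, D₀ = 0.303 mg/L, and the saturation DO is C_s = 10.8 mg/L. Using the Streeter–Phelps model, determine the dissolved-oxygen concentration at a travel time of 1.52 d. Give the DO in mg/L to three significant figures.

k_d L₀/(k_r−k_d) = 0.221×21.9/(1.54−0.221) = 4.840/1.319 = 3.669 mg/L.
e^(−k_d t) = e^(−0.221×1.520) = 0.7147; e^(−k_r t) = e^(−1.54×1.520) = 0.09625.
D = 3.669 × (0.7147 − 0.09625) + 0.303 × 0.09625 = 2.269 + 0.02916 = 2.298 mg/L.
DO = C_s − D = 10.8 − 2.298 = 8.502 mg/L.

DO ≈ 8.50 mg/L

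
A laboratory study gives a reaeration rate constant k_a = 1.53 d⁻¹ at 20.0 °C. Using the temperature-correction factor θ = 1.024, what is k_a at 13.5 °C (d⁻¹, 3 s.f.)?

k_a(T₂) = k_a(T₁) · θ^(T₂−T₁) = 1.53 × 1.024^(13.5−20.0)
= 1.53 × 1.024^-6.50 = 1.53 × 0.8571 = 1.311 d⁻¹.

k_a ≈ 1.31 d⁻¹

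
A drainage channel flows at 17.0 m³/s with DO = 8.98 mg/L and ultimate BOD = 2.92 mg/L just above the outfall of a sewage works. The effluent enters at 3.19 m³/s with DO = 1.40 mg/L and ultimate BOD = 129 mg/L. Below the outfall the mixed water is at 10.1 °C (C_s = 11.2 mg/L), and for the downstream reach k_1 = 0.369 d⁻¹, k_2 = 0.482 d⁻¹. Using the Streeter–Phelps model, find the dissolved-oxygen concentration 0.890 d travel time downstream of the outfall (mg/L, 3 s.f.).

DO ≈ 3.84 mg/L

Mixed DO = (17.0×8.98 + 3.19×1.40)/(17.0+3.19) = 157.1/20.19 = 7.782 mg/L.
Mixed L₀ = (17.0×2.92 + 3.19×129)/(20.19) = 461.1/20.19 = 22.84 mg/L.
Initial deficit D₀ = C_s − DO₀ = 11.2 − 7.782 = 3.418 mg/L.
D(0.890) = [0.369×22.84/(0.482−0.369)](e^(−0.369×0.890) − e^(−0.482×0.890)) + 3.418 e^(−0.482×0.890)
= 74.59 × (0.7201 − 0.6512) + 3.418 × 0.6512 = 7.364 mg/L.
DO = 11.2 − 7.364 = 3.836 mg/L.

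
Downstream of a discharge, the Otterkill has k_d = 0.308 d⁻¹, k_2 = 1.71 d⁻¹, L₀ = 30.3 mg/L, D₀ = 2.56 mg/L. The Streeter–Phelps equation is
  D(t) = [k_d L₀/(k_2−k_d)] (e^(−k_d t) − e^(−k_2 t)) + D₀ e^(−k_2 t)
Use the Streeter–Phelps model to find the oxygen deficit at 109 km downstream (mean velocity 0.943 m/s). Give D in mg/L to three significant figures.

D ≈ 3.99 mg/L

Travel time t = x/v = 109 km / (0.943 m/s) = 109000 m / 0.943 m/s = 115600 s = 1.338 d.
k_d L₀/(k_2−k_d) = 0.308×30.3/(1.71−0.308) = 9.332/1.402 = 6.656 mg/L.
e^(−k_d t) = e^(−0.308×1.338) = 0.6623; e^(−k_2 t) = e^(−1.71×1.338) = 0.1015.
D = 6.656 × (0.6623 − 0.1015) + 2.56 × 0.1015 = 3.733 + 0.2598 = 3.993 mg/L.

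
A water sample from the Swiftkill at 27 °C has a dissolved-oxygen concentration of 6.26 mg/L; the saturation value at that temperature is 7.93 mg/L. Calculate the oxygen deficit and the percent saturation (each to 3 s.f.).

D ≈ 1.67 mg/L; 78.9 % saturation

D = C_s − C = 7.93 − 6.26 = 1.67 mg/L.
% saturation = 6.26/7.93 × 100 = 78.9 %.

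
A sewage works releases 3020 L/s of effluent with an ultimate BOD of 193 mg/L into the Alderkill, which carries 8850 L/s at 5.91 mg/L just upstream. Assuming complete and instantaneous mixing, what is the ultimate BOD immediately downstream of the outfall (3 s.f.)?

53.5 mg/L

Flow-weighted mixing: C = (Q_r C_r + Q_w C_w)/(Q_r + Q_w)
= (8850×5.91 + 3020×193)/(8850 + 3020) = 635200/11870 = 53.51 mg/L.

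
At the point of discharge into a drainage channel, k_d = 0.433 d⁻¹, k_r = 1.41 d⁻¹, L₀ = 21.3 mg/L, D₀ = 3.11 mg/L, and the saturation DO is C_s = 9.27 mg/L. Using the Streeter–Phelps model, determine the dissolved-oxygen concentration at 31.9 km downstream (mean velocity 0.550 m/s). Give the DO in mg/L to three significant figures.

DO ≈ 4.67 mg/L

Travel time t = x/v = 31.9 km / (0.550 m/s) = 31900 m / 0.550 m/s = 58000 s = 0.6713 d.
k_d L₀/(k_r−k_d) = 0.433×21.3/(1.41−0.433) = 9.223/0.9770 = 9.440 mg/L.
e^(−k_d t) = e^(−0.433×0.6713) = 0.7478; e^(−k_r t) = e^(−1.41×0.6713) = 0.3881.
D = 9.440 × (0.7478 − 0.3881) + 3.11 × 0.3881 = 3.395 + 1.207 = 4.602 mg/L.
DO = C_s − D = 9.27 − 4.602 = 4.668 mg/L.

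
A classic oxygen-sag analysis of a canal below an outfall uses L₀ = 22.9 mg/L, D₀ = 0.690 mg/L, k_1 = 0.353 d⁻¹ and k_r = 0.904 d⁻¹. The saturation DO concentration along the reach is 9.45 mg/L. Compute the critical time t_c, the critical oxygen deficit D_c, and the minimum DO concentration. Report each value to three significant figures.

t_c ≈ 1.62 d; D_c ≈ 5.05 mg/L; min DO ≈ 4.40 mg/L

With k_r/k_1 = 2.561 and 1 − D₀(k_r−k_1)/(k_1 L₀) = 0.9530,
t_c = ln(2.561 × 0.9530) / (0.904 − 0.353) = ln(2.440) / 0.5510 = 0.8922/0.5510 = 1.619 d.
L(t_c) = L₀ e^(−k_1 t_c) = 22.9 × 0.5646 = 12.93 mg/L, and at the critical point k_r D_c = k_1 L, so D_c = (0.353/0.904) × 12.93 = 5.049 mg/L.
Minimum DO = C_s − D_c = 9.45 − 5.049 = 4.401 mg/L.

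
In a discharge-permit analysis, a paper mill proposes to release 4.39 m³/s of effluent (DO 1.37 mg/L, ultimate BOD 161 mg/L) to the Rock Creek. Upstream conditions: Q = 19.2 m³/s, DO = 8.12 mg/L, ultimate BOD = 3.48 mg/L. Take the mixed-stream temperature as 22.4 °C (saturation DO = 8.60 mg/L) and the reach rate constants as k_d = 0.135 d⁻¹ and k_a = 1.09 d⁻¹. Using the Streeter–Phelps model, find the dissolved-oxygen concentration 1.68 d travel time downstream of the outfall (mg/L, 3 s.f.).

DO ≈ 5.37 mg/L

Mixed DO = (19.2×8.12 + 4.39×1.37)/(19.2+4.39) = 161.9/23.59 = 6.864 mg/L.
Mixed L₀ = (19.2×3.48 + 4.39×161)/(23.59) = 773.6/23.59 = 32.79 mg/L.
Initial deficit D₀ = C_s − DO₀ = 8.60 − 6.864 = 1.736 mg/L.
D(1.68) = [0.135×32.79/(1.09−0.135)](e^(−0.135×1.68) − e^(−1.09×1.68)) + 1.736 e^(−1.09×1.68)
= 4.636 × (0.7971 − 0.1602) + 1.736 × 0.1602 = 3.231 mg/L.
DO = 8.60 − 3.231 = 5.369 mg/L.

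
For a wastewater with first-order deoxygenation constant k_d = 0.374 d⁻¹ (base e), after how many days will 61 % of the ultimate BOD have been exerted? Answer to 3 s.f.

t ≈ 2.52 d

y/L₀ = 1 − e^(−k_d t) = 0.61 ⇒ e^(−k_d t) = 0.390
t = −ln(0.390) / 0.374 = 0.9416 / 0.374 = 2.518 d.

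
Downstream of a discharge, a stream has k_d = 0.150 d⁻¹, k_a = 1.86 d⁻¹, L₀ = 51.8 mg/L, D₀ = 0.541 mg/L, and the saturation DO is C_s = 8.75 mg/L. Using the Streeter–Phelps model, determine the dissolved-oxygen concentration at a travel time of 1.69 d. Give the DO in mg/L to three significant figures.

k_d L₀/(k_a−k_d) = 0.150×51.8/(1.86−0.150) = 7.770/1.710 = 4.544 mg/L.
e^(−k_d t) = e^(−0.150×1.690) = 0.7761; e^(−k_a t) = e^(−1.86×1.690) = 0.04314.
D = 4.544 × (0.7761 − 0.04314) + 0.541 × 0.04314 = 3.330 + 0.02334 = 3.354 mg/L.
DO = C_s − D = 8.75 − 3.354 = 5.396 mg/L.

DO ≈ 5.40 mg/L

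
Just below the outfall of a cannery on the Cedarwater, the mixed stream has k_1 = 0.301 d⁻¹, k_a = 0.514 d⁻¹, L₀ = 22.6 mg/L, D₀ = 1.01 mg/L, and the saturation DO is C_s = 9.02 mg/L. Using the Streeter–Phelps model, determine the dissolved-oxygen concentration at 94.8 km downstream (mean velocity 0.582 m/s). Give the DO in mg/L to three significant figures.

DO ≈ 2.65 mg/L

Travel time t = x/v = 94.8 km / (0.582 m/s) = 94800 m / 0.582 m/s = 162900 s = 1.885 d.
k_1 L₀/(k_a−k_1) = 0.301×22.6/(0.514−0.301) = 6.803/0.2130 = 31.94 mg/L.
e^(−k_1 t) = e^(−0.301×1.885) = 0.5670; e^(−k_a t) = e^(−0.514×1.885) = 0.3795.
D = 31.94 × (0.5670 − 0.3795) + 1.01 × 0.3795 = 5.988 + 0.3832 = 6.372 mg/L.
DO = C_s − D = 9.02 − 6.372 = 2.648 mg/L.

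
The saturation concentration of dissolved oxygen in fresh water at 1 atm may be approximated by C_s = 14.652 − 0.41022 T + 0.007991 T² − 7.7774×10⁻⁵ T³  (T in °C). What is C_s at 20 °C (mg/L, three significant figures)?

C_s = 14.652 − 0.41022×20 + 0.007991×20² − 7.7774×10⁻⁵×20³ = 9.022 mg/L.

C_s ≈ 9.02 mg/L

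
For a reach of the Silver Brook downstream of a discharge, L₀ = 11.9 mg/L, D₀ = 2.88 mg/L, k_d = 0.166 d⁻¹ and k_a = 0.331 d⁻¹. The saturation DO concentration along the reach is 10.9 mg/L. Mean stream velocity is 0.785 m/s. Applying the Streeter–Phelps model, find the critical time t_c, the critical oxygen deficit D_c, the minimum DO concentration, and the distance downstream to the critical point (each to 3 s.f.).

At the critical point dD/dt = 0, so k_d L₀ e^(−k_d t) = k_a D. Substituting D(t) from the Streeter–Phelps equation and solving for t gives
t_c = ln[(k_a/k_d)(1 − D₀(k_a−k_d)/(k_d L₀))] / (k_a−k_d).
Here k_a−k_d = 0.1650 d⁻¹ and 1 − D₀(k_a−k_d)/(k_d L₀) = 1 − 2.88×0.1650/(0.166×11.9) = 0.7594, so
t_c = ln(1.994 × 0.7594) / 0.1650 = 0.4150 / 0.1650 = 2.515 d.
D_c = (k_d/k_a) L₀ e^(−k_d t_c) = (0.166/0.331) × 11.9 × e^(−0.166×2.515) = 0.5015 × 11.9 × 0.6587 = 3.931 mg/L.
Minimum DO = C_s − D_c = 10.9 − 3.931 = 6.969 mg/L.
x_c = v t_c = 0.785 m/s × 2.515 d × 86400 s/d = 170600 m ≈ 171 km.

t_c ≈ 2.51 d; D_c ≈ 3.93 mg/L; min DO ≈ 6.97 mg/L; x_c ≈ 171 km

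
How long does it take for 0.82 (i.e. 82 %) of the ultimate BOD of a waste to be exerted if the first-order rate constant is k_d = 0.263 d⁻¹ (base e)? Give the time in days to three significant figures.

y/L₀ = 1 − e^(−k_d t) = 0.82 ⇒ e^(−k_d t) = 0.180
t = −ln(0.180) / 0.263 = 1.715 / 0.263 = 6.520 d.

t ≈ 6.52 d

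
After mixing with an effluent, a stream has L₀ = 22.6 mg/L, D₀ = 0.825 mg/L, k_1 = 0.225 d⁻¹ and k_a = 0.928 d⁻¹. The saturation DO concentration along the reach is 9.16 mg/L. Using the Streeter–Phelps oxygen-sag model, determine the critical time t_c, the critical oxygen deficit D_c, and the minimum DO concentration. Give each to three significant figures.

t_c ≈ 1.84 d; D_c ≈ 3.62 mg/L; min DO ≈ 5.54 mg/L

t_c = [1/(k_a−k_1)] ln[(k_a/k_1)(1 − D₀(k_a−k_1)/(k_1 L₀))]
= [1/(0.928−0.225)] ln[(0.928/0.225)(1 − 0.825×0.7030/(0.225×22.6))]
= (1/0.7030) ln[4.124 × 0.8859] = 1.422 × ln(3.654) = 1.422 × 1.296 = 1.843 d.
L(t_c) = L₀ e^(−k_1 t_c) = 22.6 × 0.6605 = 14.93 mg/L, and at the critical point k_a D_c = k_1 L, so D_c = (0.225/0.928) × 14.93 = 3.619 mg/L.
Minimum DO = C_s − D_c = 9.16 − 3.619 = 5.541 mg/L.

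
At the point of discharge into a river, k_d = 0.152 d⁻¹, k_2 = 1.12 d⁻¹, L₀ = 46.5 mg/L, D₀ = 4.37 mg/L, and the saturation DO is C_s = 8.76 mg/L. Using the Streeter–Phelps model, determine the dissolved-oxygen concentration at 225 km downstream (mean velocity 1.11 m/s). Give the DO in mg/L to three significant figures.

Travel time t = x/v = 225 km / (1.11 m/s) = 225000 m / 1.11 m/s = 202700 s = 2.346 d.
k_d L₀/(k_2−k_d) = 0.152×46.5/(1.12−0.152) = 7.068/0.9680 = 7.302 mg/L.
e^(−k_d t) = e^(−0.152×2.346) = 0.7000; e^(−k_2 t) = e^(−1.12×2.346) = 0.07225.
D = 7.302 × (0.7000 − 0.07225) + 4.37 × 0.07225 = 4.584 + 0.3157 = 4.900 mg/L.
DO = C_s − D = 8.76 − 4.900 = 3.860 mg/L.

DO ≈ 3.86 mg/L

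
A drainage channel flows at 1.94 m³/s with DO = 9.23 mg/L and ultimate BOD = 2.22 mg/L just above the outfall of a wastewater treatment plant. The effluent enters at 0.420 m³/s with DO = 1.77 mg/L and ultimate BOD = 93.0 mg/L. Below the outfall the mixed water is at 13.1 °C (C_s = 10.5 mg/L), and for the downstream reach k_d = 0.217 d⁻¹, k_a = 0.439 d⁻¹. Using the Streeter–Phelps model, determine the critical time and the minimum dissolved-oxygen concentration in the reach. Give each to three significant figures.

t_c ≈ 2.47 d; minimum DO ≈ 5.19 mg/L

Mixed DO = (1.94×9.23 + 0.420×1.77)/(1.94+0.420) = 18.65/2.360 = 7.902 mg/L.
Mixed L₀ = (1.94×2.22 + 0.420×93.0)/(2.360) = 43.37/2.360 = 18.38 mg/L.
Initial deficit D₀ = C_s − DO₀ = 10.5 − 7.902 = 2.598 mg/L.
t_c = (1/0.2220) ln[(0.439/0.217)(1 − 2.598×0.2220/(0.217×18.38))] = 4.505 × ln(1.730) = 2.470 d.
D_c = (0.217/0.439) × 18.38 × e^(−0.217×2.470) = 0.4943 × 18.38 × 0.5851 = 5.314 mg/L.
Minimum DO = 10.5 − 5.314 = 5.186 mg/L.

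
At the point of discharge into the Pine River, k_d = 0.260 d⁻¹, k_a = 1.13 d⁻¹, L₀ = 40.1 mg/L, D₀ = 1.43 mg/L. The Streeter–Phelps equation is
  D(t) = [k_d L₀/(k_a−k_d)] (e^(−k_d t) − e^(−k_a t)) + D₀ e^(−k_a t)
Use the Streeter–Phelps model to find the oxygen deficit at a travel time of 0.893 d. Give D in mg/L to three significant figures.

D ≈ 5.65 mg/L

k_d L₀/(k_a−k_d) = 0.260×40.1/(1.13−0.260) = 10.43/0.8700 = 11.98 mg/L.
e^(−k_d t) = e^(−0.260×0.8930) = 0.7928; e^(−k_a t) = e^(−1.13×0.8930) = 0.3646.
D = 11.98 × (0.7928 − 0.3646) + 1.43 × 0.3646 = 5.132 + 0.5213 = 5.653 mg/L.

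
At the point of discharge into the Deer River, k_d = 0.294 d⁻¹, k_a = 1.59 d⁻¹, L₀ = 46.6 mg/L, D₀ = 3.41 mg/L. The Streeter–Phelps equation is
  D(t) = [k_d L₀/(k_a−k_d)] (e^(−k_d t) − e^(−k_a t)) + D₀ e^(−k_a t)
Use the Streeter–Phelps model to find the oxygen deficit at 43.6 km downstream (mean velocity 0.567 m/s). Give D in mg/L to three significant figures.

D ≈ 6.40 mg/L

Travel time t = x/v = 43.6 km / (0.567 m/s) = 43600 m / 0.567 m/s = 76900 s = 0.8900 d.
k_d L₀/(k_a−k_d) = 0.294×46.6/(1.59−0.294) = 13.70/1.296 = 10.57 mg/L.
e^(−k_d t) = e^(−0.294×0.8900) = 0.7698; e^(−k_a t) = e^(−1.59×0.8900) = 0.2429.
D = 10.57 × (0.7698 − 0.2429) + 3.41 × 0.2429 = 5.570 + 0.8283 = 6.398 mg/L.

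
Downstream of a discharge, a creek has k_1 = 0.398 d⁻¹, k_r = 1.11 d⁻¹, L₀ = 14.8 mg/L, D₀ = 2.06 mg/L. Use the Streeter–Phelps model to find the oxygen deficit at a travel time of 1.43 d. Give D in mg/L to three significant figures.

k_1 L₀/(k_r−k_1) = 0.398×14.8/(1.11−0.398) = 5.890/0.7120 = 8.273 mg/L.
e^(−k_1 t) = e^(−0.398×1.430) = 0.5660; e^(−k_r t) = e^(−1.11×1.430) = 0.2045.
D = 8.273 × (0.5660 − 0.2045) + 2.06 × 0.2045 = 2.991 + 0.4212 = 3.412 mg/L.

D ≈ 3.41 mg/L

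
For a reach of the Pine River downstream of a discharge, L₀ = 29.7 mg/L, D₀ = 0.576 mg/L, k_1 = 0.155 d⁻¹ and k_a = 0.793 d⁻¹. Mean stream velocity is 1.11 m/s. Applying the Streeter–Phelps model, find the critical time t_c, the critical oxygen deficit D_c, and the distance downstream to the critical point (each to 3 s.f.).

t_c ≈ 2.43 d; D_c ≈ 3.98 mg/L; x_c ≈ 233 km

t_c = [1/(k_a−k_1)] ln[(k_a/k_1)(1 − D₀(k_a−k_1)/(k_1 L₀))]
= [1/(0.793−0.155)] ln[(0.793/0.155)(1 − 0.576×0.6380/(0.155×29.7))]
= (1/0.6380) ln[5.116 × 0.9202] = 1.567 × ln(4.708) = 1.567 × 1.549 = 2.428 d.
D_c = (k_1/k_a) L₀ e^(−k_1 t_c) = (0.155/0.793) × 29.7 × e^(−0.155×2.428) = 0.1955 × 29.7 × 0.6863 = 3.984 mg/L.
x_c = v t_c = 1.11 m/s × 2.428 d × 86400 s/d = 232900 m ≈ 233 km.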